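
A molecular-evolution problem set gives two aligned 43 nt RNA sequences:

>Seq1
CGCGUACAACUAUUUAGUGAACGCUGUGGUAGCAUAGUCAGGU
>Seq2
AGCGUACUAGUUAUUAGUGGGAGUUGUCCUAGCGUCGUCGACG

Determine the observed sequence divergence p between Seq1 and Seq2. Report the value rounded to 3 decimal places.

0.395

Differing sites — 1:C/A; 8:A/U; 10:C/G; 12:A/U; 13:U/A; 20:A/G; 21:A/G; 22:C/A; 24:C/U; 28:G/C; 29:G/C; 34:A/G; 36:A/C; 40:A/G; 41:G/A; 42:G/C; 43:U/G.
There are 17 differences over 43 sites, so p = 17/43 = 0.395.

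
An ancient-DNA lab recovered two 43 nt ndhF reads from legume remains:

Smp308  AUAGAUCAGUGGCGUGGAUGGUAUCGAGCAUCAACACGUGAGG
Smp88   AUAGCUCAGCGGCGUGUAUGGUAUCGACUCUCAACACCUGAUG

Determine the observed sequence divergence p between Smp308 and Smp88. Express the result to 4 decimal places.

Mismatches occur at site 5 (A/C), site 10 (U/C), site 17 (G/U), site 28 (G/C), site 29 (C/U), site 30 (A/C), site 38 (G/C), site 42 (G/U).
There are 8 differences over 43 sites, so p = 8/43 = 0.1860.

0.1860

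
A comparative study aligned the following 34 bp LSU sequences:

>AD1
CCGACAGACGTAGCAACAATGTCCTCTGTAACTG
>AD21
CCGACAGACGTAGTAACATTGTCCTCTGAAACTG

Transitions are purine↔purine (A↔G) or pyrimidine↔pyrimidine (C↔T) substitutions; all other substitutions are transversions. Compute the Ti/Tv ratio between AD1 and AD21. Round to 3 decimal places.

0.500

Differing sites — 14:C/T (Ti); 19:A/T (Tv); 29:T/A (Tv).
Of the 3 differences, 1 transition and 2 transversions, so Ti/Tv = 1/2 = 0.500.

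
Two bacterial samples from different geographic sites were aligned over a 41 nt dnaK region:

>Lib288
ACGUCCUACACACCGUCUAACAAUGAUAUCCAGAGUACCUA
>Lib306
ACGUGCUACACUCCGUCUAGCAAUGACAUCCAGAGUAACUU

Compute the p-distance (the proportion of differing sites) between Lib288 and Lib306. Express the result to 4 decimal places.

Differing sites — 5:C/G; 12:A/U; 20:A/G; 27:U/C; 38:C/A; 41:A/U.
There are 6 differences over 41 sites, so p = 6/41 = 0.1463.

0.1463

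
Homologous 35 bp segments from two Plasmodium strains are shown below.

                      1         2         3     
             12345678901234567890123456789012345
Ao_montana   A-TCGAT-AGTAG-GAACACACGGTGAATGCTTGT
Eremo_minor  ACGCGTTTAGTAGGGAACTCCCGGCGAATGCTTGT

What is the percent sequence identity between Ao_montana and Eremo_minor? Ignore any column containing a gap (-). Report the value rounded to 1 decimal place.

84.4%

Excluding the 3 gap columns leaves 32 comparable sites.
The sequences differ at positions 3 (T/G), 6 (A/T), 19 (A/T), 21 (A/C), 25 (T/C).
27 of the 32 comparable sites match, so the percent identity is 27/32 × 100 = 84.4%.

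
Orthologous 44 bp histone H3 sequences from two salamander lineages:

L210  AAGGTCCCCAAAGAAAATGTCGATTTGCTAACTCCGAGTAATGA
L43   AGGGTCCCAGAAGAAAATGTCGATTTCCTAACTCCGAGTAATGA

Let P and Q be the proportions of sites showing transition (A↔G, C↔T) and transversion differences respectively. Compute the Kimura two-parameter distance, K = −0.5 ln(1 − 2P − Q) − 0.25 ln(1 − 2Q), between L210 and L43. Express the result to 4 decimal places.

The sequences differ at positions 2 (A/G, transition), 9 (C/A, transversion), 10 (A/G, transition), 27 (G/C, transversion).
Of the 4 differences, 2 transitions and 2 transversions over 44 sites: P = 2/44 = 0.045455, Q = 2/44 = 0.045455.
d = −0.5·ln(0.863635) − 0.25·ln(0.909090) = −0.5·(-0.146605) − 0.25·(-0.095311) = 0.0971.

0.0971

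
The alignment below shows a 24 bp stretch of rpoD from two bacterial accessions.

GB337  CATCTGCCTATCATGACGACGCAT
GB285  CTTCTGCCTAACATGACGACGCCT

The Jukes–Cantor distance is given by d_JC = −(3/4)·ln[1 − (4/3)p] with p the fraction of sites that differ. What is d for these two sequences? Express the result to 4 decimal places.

The sequences differ at positions 2 (A/T), 11 (T/A), 23 (A/C).
p = 3/24 = 0.125000.
d = −0.75 · ln(1 − (4/3)·0.125000) = −0.75 · ln(0.833333) = −0.75 · (-0.182322) = 0.1367.

0.1367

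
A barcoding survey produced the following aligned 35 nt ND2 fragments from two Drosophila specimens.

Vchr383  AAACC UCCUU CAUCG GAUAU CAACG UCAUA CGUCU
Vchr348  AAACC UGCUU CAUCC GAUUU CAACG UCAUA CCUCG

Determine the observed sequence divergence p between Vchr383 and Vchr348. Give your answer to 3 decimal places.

0.143

Differing sites — 7:C/G; 15:G/C; 19:A/U; 32:G/C; 35:U/G.
There are 5 differences over 35 sites, so p = 5/35 = 0.143.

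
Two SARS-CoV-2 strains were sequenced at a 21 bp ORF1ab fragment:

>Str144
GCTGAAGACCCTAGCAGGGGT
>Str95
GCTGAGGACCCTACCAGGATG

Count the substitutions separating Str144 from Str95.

The sequences differ at positions 6 (A/G), 14 (G/C), 19 (G/A), 20 (G/T), 21 (T/G).
That gives 5 mismatches out of 21 aligned sites, so the Hamming distance is 5.

5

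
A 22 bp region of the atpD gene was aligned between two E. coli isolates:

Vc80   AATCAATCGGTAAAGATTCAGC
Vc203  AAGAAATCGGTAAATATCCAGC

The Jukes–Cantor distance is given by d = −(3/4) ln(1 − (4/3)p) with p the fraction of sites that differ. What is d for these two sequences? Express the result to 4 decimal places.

Mismatches occur at site 3 (T→G), site 4 (C→A), site 15 (G→T), site 18 (T→C).
p = 4/22 = 0.181818.
d = −0.75 · ln(1 − (4/3)·0.181818) = −0.75 · ln(0.757576) = −0.75 · (-0.277631) = 0.2082.

0.2082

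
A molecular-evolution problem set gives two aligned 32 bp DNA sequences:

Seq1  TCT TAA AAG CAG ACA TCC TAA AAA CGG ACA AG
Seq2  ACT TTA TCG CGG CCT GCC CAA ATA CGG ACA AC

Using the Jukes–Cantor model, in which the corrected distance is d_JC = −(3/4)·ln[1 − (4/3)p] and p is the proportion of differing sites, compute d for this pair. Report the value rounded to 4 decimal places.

The sequences differ at positions 1 (T/A), 5 (A/T), 7 (A/T), 8 (A/C), 11 (A/G), 13 (A/C), 15 (A/T), 16 (T/G), 19 (T/C), 23 (A/T), 32 (G/C).
p = 11/32 = 0.343750.
d = −0.75 · ln(1 − (4/3)·0.343750) = −0.75 · ln(0.541667) = −0.75 · (-0.613104) = 0.4598.

0.4598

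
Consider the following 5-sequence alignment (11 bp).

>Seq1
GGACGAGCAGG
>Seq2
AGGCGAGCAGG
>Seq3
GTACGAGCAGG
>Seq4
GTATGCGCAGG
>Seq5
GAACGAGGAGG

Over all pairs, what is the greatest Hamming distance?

Pairwise Hamming distances:
  Seq1 vs Seq2: 2
  Seq1 vs Seq3: 1
  Seq1 vs Seq4: 3
  Seq1 vs Seq5: 2
  Seq2 vs Seq3: 3
  Seq2 vs Seq4: 5
  Seq2 vs Seq5: 4
  Seq3 vs Seq4: 2
  Seq3 vs Seq5: 2
  Seq4 vs Seq5: 4
The largest is 5, between Seq2 and Seq4.

5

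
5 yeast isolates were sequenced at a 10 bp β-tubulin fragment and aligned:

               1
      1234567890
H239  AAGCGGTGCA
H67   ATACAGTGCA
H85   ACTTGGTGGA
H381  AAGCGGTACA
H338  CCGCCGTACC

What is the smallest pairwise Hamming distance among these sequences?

1

Pairwise Hamming distances:
  H239 vs H67: 3
  H239 vs H85: 4
  H239 vs H381: 1
  H239 vs H338: 5
  H67 vs H85: 5
  H67 vs H381: 4
  H67 vs H338: 6
  H85 vs H381: 5
  H85 vs H338: 7
  H381 vs H338: 4
The smallest is 1, between H239 and H381.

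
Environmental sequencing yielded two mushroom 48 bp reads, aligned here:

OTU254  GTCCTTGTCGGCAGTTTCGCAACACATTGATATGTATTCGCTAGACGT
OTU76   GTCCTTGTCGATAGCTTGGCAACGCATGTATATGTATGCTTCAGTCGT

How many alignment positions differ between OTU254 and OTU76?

12

Mismatches occur at site 11 (G↔A), site 12 (C↔T), site 15 (T↔C), site 18 (C↔G), site 24 (A↔G), site 28 (T↔G), site 29 (G↔T), site 38 (T↔G), site 40 (G↔T), site 41 (C↔T), site 42 (T↔C), site 45 (A↔T).
That gives 12 mismatches out of 48 aligned sites, so the Hamming distance is 12.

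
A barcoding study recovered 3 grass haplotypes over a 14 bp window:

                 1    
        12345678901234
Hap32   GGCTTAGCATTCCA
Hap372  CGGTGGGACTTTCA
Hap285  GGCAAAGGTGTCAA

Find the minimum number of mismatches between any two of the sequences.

Pairwise Hamming distances:
  Hap32 vs Hap372: 7
  Hap32 vs Hap285: 6
  Hap372 vs Hap285: 10
The smallest is 6, between Hap32 and Hap285.

6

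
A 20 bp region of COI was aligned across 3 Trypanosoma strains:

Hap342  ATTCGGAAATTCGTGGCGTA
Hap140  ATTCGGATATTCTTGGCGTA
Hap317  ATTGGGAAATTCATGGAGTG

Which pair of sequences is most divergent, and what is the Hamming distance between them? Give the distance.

5

Pairwise Hamming distances:
  Hap342 vs Hap140: 2
  Hap342 vs Hap317: 4
  Hap140 vs Hap317: 5
The largest is 5, between Hap140 and Hap317.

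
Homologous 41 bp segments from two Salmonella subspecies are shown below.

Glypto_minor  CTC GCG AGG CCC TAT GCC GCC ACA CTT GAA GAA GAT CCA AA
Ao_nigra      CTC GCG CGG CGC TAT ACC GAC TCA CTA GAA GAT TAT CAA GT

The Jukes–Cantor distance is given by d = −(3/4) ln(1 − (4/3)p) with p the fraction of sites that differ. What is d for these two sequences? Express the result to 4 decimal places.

0.3321

Mismatches occur at site 7 (A↔C), site 11 (C↔G), site 16 (G↔A), site 20 (C↔A), site 22 (A↔T), site 27 (T↔A), site 33 (A↔T), site 34 (G↔T), site 38 (C↔A), site 40 (A↔G), site 41 (A↔T).
p = 11/41 = 0.268293.
d = −0.75 · ln(1 − (4/3)·0.268293) = −0.75 · ln(0.642276) = −0.75 · (-0.442737) = 0.3321.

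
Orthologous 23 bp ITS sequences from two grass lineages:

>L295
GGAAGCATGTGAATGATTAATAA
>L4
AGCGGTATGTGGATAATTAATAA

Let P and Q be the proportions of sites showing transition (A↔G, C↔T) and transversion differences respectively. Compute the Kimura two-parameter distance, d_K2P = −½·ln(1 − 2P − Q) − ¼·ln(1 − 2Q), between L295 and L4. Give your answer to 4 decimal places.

Differing sites — 1:G/A (Ti); 3:A/C (Tv); 4:A/G (Ti); 6:C/T (Ti); 12:A/G (Ti); 15:G/A (Ti).
Of the 6 differences, 5 transitions and 1 transversion over 23 sites: P = 5/23 = 0.217391, Q = 1/23 = 0.043478.
d = −0.5·ln(0.521740) − 0.25·ln(0.913044) = −0.5·(-0.650586) − 0.25·(-0.090971) = 0.3480.

0.3480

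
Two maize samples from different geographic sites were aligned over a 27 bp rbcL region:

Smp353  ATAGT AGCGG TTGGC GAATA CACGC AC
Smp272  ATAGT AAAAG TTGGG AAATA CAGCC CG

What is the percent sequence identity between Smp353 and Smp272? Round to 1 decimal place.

66.7%

Differing sites — 7:G/A; 8:C/A; 9:G/A; 15:C/G; 16:G/A; 23:C/G; 24:G/C; 26:A/C; 27:C/G.
18 of the 27 sites match, so the percent identity is 18/27 × 100 = 66.7%.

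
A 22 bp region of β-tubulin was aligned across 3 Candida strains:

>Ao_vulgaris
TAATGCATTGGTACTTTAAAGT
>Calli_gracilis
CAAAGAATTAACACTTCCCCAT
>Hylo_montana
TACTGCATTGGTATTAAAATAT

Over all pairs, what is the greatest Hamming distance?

13

Pairwise Hamming distances:
  Ao_vulgaris vs Calli_gracilis: 11
  Ao_vulgaris vs Hylo_montana: 6
  Calli_gracilis vs Hylo_montana: 13
The largest is 13, between Calli_gracilis and Hylo_montana.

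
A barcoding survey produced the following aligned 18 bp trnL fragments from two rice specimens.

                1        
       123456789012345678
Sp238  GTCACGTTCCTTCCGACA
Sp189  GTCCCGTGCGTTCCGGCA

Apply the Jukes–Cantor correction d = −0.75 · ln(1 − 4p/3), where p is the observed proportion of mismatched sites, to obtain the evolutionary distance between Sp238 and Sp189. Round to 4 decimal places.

Differing sites — 4:A/C; 8:T/G; 10:C/G; 16:A/G.
p = 4/18 = 0.222222.
d = −0.75 · ln(1 − (4/3)·0.222222) = −0.75 · ln(0.703704) = −0.75 · (-0.351397) = 0.2635.

0.2635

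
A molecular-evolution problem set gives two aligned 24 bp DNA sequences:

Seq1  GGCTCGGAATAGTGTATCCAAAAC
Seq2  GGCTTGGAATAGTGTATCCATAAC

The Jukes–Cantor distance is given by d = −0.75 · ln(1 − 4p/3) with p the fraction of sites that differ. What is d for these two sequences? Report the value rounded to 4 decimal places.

The sequences differ at positions 5 (C/T), 21 (A/T).
p = 2/24 = 0.083333.
d = −0.75 · ln(1 − (4/3)·0.083333) = −0.75 · ln(0.888889) = −0.75 · (-0.117783) = 0.0883.

0.0883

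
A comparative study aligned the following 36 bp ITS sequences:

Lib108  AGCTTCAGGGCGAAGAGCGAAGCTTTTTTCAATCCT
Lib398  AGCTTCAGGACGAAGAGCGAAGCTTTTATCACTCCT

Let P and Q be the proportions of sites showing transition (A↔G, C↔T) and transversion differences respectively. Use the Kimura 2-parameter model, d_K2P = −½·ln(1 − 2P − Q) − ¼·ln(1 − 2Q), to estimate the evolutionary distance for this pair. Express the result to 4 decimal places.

0.0883

The sequences differ at positions 10 (G/A, transition), 28 (T/A, transversion), 32 (A/C, transversion).
Of the 3 differences, 1 transition and 2 transversions over 36 sites: P = 1/36 = 0.027778, Q = 2/36 = 0.055556.
d = −0.5·ln(0.888888) − 0.25·ln(0.888888) = −0.5·(-0.117784) − 0.25·(-0.117784) = 0.0883.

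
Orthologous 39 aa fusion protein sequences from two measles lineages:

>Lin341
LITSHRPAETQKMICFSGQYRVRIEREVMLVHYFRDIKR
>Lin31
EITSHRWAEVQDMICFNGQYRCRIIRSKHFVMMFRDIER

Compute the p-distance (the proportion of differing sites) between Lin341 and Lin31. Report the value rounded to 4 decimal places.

Mismatches occur at site 1 (L→E), site 7 (P→W), site 10 (T→V), site 12 (K→D), site 17 (S→N), site 22 (V→C), site 25 (E→I), site 27 (E→S), site 28 (V→K), site 29 (M→H), site 30 (L→F), site 32 (H→M), site 33 (Y→M), site 38 (K→E).
There are 14 differences over 39 sites, so p = 14/39 = 0.3590.

0.3590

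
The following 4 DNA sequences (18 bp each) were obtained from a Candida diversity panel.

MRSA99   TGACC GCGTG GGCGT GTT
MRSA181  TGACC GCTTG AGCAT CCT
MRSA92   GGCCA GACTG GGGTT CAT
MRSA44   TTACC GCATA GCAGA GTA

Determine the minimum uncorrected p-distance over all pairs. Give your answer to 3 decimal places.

Pairwise Hamming distances:
  MRSA99 vs MRSA181: 5
  MRSA99 vs MRSA92: 9
  MRSA99 vs MRSA44: 7
  MRSA181 vs MRSA92: 9
  MRSA181 vs MRSA44: 11
  MRSA92 vs MRSA44: 14
The smallest is 5 mismatches, between MRSA99 and MRSA181; p = 5/18 = 0.278.

0.278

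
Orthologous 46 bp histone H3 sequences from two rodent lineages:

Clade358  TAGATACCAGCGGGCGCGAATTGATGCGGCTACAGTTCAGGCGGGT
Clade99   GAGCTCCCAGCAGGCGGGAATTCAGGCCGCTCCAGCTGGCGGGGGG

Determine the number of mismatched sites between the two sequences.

15

The sequences differ at positions 1 (T/G), 4 (A/C), 6 (A/C), 12 (G/A), 17 (C/G), 23 (G/C), 25 (T/G), 28 (G/C), 32 (A/C), 36 (T/C), 38 (C/G), 39 (A/G), 40 (G/C), 42 (C/G), 46 (T/G).
That gives 15 mismatches out of 46 aligned sites, so the Hamming distance is 15.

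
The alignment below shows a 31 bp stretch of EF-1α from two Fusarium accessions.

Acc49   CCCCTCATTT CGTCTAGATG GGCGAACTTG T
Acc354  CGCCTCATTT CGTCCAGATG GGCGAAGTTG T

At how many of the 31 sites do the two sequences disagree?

The sequences differ at positions 2 (C/G), 15 (T/C), 27 (C/G).
That gives 3 mismatches out of 31 aligned sites, so the Hamming distance is 3.

3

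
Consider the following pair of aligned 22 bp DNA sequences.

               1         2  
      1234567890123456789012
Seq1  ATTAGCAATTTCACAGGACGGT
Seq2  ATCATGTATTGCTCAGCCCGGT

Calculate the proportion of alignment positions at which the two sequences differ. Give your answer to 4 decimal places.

Differing sites — 3:T/C; 5:G/T; 6:C/G; 7:A/T; 11:T/G; 13:A/T; 17:G/C; 18:A/C.
There are 8 differences over 22 sites, so p = 8/22 = 0.3636.

0.3636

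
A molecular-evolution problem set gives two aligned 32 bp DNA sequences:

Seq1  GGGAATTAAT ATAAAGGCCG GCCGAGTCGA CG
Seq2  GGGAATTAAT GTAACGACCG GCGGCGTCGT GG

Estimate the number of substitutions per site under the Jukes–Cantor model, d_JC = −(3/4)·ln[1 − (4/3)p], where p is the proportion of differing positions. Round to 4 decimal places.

0.2586

Mismatches occur at site 11 (A/G), site 15 (A/C), site 17 (G/A), site 23 (C/G), site 25 (A/C), site 30 (A/T), site 31 (C/G).
p = 7/32 = 0.218750.
d = −0.75 · ln(1 − (4/3)·0.218750) = −0.75 · ln(0.708333) = −0.75 · (-0.344841) = 0.2586.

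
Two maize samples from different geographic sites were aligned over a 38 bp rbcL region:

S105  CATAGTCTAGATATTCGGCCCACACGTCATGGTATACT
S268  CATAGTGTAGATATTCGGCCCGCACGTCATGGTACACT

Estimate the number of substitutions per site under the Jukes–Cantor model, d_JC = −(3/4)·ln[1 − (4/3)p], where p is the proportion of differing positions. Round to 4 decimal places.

Differing sites — 7:C/G; 22:A/G; 35:T/C.
p = 3/38 = 0.078947.
d = −0.75 · ln(1 − (4/3)·0.078947) = −0.75 · ln(0.894737) = −0.75 · (-0.111225) = 0.0834.

0.0834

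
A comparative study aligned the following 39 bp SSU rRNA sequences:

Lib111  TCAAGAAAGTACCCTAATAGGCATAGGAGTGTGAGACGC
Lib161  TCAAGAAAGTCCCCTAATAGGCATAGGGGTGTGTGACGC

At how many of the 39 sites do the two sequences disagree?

Differing sites — 11:A/C; 28:A/G; 34:A/T.
That gives 3 mismatches out of 39 aligned sites, so the Hamming distance is 3.

3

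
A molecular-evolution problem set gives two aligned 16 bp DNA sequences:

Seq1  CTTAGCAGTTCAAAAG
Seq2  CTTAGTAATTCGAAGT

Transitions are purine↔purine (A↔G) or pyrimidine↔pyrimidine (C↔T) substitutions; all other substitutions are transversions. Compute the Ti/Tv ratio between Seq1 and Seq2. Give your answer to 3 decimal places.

The sequences differ at positions 6 (C/T, transition), 8 (G/A, transition), 12 (A/G, transition), 15 (A/G, transition), 16 (G/T, transversion).
Of the 5 differences, 4 transitions and 1 transversion, so Ti/Tv = 4/1 = 4.000.

4.000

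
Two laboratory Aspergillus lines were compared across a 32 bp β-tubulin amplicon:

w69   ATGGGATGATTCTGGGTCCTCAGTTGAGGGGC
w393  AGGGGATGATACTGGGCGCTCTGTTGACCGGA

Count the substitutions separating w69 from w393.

8

Mismatches occur at site 2 (T/G), site 11 (T/A), site 17 (T/C), site 18 (C/G), site 22 (A/T), site 28 (G/C), site 29 (G/C), site 32 (C/A).
That gives 8 mismatches out of 32 aligned sites, so the Hamming distance is 8.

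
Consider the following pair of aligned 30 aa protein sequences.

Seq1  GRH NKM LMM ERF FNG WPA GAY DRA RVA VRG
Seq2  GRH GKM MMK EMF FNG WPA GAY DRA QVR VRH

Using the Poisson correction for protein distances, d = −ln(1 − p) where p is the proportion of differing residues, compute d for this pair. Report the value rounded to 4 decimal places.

0.2657

Differing sites — 4:N/G; 7:L/M; 9:M/K; 11:R/M; 25:R/Q; 27:A/R; 30:G/H.
p = 7/30 = 0.233333.
d = −ln(1 − 0.233333) = −ln(0.766667) = 0.2657.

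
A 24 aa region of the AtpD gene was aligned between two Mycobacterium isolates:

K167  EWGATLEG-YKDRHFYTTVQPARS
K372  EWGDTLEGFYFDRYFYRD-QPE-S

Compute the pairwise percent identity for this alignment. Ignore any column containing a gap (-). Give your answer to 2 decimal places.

Excluding the 3 gap columns leaves 21 comparable sites.
The sequences differ at positions 4 (A/D), 11 (K/F), 14 (H/Y), 17 (T/R), 18 (T/D), 22 (A/E).
15 of the 21 comparable sites match, so the percent identity is 15/21 × 100 = 71.43%.

71.43%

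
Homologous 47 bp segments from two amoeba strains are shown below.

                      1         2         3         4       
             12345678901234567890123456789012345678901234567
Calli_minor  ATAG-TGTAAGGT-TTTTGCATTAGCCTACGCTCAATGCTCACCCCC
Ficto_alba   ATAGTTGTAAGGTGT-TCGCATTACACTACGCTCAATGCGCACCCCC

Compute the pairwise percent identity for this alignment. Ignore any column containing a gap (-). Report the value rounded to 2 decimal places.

90.91%

Excluding the 3 gap columns leaves 44 comparable sites.
Mismatches occur at site 18 (T→C), site 25 (G→C), site 26 (C→A), site 40 (T→G).
40 of the 44 comparable sites match, so the percent identity is 40/44 × 100 = 90.91%.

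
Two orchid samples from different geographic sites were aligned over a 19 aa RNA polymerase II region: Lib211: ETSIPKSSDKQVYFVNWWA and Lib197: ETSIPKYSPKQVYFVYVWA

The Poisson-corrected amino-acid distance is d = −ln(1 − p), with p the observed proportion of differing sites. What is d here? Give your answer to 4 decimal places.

0.2364

The sequences differ at positions 7 (S/Y), 9 (D/P), 16 (N/Y), 17 (W/V).
p = 4/19 = 0.210526.
d = −ln(1 − 0.210526) = −ln(0.789474) = 0.2364.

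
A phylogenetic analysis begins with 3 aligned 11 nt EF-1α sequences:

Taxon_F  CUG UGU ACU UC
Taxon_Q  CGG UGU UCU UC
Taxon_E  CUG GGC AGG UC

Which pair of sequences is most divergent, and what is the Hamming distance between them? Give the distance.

Pairwise Hamming distances:
  Taxon_F vs Taxon_Q: 2
  Taxon_F vs Taxon_E: 4
  Taxon_Q vs Taxon_E: 6
The largest is 6, between Taxon_Q and Taxon_E.

6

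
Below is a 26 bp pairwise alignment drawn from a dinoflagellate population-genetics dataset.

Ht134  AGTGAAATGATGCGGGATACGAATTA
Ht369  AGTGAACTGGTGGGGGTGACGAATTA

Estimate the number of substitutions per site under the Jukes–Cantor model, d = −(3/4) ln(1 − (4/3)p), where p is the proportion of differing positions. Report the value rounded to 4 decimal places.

Differing sites — 7:A/C; 10:A/G; 13:C/G; 17:A/T; 18:T/G.
p = 5/26 = 0.192308.
d = −0.75 · ln(1 − (4/3)·0.192308) = −0.75 · ln(0.743589) = −0.75 · (-0.296267) = 0.2222.

0.2222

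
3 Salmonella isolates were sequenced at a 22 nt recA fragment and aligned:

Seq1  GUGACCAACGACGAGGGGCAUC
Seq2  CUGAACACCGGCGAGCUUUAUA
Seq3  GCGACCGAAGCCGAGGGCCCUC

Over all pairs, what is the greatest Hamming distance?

Pairwise Hamming distances:
  Seq1 vs Seq2: 9
  Seq1 vs Seq3: 6
  Seq2 vs Seq3: 13
The largest is 13, between Seq2 and Seq3.

13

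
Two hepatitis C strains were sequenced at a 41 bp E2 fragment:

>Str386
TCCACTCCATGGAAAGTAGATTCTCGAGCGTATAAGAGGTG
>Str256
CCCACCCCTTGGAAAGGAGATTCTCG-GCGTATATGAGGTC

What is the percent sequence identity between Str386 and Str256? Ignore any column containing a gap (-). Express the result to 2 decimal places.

85.00%

Excluding the 1 gap column leaves 40 comparable sites.
Differing sites — 1:T/C; 6:T/C; 9:A/T; 17:T/G; 35:A/T; 41:G/C.
34 of the 40 comparable sites match, so the percent identity is 34/40 × 100 = 85.00%.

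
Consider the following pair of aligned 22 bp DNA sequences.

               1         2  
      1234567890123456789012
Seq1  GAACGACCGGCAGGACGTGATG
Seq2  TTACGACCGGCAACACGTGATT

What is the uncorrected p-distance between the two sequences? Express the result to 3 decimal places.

0.227

Mismatches occur at site 1 (G↔T), site 2 (A↔T), site 13 (G↔A), site 14 (G↔C), site 22 (G↔T).
There are 5 differences over 22 sites, so p = 5/22 = 0.227.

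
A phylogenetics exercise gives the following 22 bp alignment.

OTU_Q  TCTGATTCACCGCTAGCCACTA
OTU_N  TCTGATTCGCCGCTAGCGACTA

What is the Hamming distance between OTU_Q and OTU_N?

Differing sites — 9:A/G; 18:C/G.
That gives 2 mismatches out of 22 aligned sites, so the Hamming distance is 2.

2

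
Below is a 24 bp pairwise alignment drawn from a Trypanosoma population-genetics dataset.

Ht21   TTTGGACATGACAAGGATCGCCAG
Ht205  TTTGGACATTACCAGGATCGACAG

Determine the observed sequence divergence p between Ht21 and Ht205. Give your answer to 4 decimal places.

Mismatches occur at site 10 (G↔T), site 13 (A↔C), site 21 (C↔A).
There are 3 differences over 24 sites, so p = 3/24 = 0.1250.

0.1250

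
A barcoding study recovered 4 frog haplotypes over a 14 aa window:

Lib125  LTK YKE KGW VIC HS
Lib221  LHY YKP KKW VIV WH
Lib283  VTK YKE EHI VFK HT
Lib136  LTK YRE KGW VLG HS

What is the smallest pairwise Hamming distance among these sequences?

3

Pairwise Hamming distances:
  Lib125 vs Lib221: 7
  Lib125 vs Lib283: 7
  Lib125 vs Lib136: 3
  Lib221 vs Lib283: 11
  Lib221 vs Lib136: 9
  Lib283 vs Lib136: 8
The smallest is 3, between Lib125 and Lib136.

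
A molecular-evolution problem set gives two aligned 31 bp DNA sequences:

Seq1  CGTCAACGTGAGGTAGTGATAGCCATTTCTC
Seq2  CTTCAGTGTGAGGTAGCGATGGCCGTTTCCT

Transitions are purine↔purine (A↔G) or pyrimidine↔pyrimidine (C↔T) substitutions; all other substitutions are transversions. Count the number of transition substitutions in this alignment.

The sequences differ at positions 2 (G/T, transversion), 6 (A/G, transition), 7 (C/T, transition), 17 (T/C, transition), 21 (A/G, transition), 25 (A/G, transition), 30 (T/C, transition), 31 (C/T, transition).
Of the 8 differences, 7 transitions and 1 transversion, so the answer is 7.

7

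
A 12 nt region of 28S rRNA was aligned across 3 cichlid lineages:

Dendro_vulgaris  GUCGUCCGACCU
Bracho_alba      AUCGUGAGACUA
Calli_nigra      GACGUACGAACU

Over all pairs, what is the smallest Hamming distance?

Pairwise Hamming distances:
  Dendro_vulgaris vs Bracho_alba: 5
  Dendro_vulgaris vs Calli_nigra: 3
  Bracho_alba vs Calli_nigra: 7
The smallest is 3, between Dendro_vulgaris and Calli_nigra.

3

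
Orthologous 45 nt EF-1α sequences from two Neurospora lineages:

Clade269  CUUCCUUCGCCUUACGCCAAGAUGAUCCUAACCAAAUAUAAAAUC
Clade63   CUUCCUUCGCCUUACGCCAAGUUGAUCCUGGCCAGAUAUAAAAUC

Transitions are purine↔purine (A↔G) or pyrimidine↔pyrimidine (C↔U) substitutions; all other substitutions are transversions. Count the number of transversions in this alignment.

The sequences differ at positions 22 (A/U, transversion), 30 (A/G, transition), 31 (A/G, transition), 35 (A/G, transition).
Of the 4 differences, 3 transitions and 1 transversion, so the answer is 1.

1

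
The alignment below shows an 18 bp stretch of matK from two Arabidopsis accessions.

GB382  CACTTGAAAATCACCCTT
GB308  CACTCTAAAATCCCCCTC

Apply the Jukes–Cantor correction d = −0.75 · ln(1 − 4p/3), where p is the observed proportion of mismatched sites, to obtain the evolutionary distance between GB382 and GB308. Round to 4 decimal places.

The sequences differ at positions 5 (T/C), 6 (G/T), 13 (A/C), 18 (T/C).
p = 4/18 = 0.222222.
d = −0.75 · ln(1 − (4/3)·0.222222) = −0.75 · ln(0.703704) = −0.75 · (-0.351397) = 0.2635.

0.2635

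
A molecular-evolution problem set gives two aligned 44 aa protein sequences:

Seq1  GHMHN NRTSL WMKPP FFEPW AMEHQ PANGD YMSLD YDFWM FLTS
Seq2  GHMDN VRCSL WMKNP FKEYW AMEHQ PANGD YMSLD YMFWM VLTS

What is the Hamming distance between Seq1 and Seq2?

8

Differing sites — 4:H/D; 6:N/V; 8:T/C; 14:P/N; 17:F/K; 19:P/Y; 37:D/M; 41:F/V.
That gives 8 mismatches out of 44 aligned sites, so the Hamming distance is 8.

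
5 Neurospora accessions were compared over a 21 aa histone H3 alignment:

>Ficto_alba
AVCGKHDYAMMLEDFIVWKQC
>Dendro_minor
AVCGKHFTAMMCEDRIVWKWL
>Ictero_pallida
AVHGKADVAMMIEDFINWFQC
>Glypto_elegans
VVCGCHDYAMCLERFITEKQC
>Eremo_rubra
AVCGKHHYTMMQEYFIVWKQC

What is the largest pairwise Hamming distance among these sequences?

Pairwise Hamming distances:
  Ficto_alba vs Dendro_minor: 6
  Ficto_alba vs Ictero_pallida: 6
  Ficto_alba vs Glypto_elegans: 6
  Ficto_alba vs Eremo_rubra: 4
  Dendro_minor vs Ictero_pallida: 10
  Dendro_minor vs Glypto_elegans: 12
  Dendro_minor vs Eremo_rubra: 8
  Ictero_pallida vs Glypto_elegans: 11
  Ictero_pallida vs Eremo_rubra: 9
  Glypto_elegans vs Eremo_rubra: 9
The largest is 12, between Dendro_minor and Glypto_elegans.

12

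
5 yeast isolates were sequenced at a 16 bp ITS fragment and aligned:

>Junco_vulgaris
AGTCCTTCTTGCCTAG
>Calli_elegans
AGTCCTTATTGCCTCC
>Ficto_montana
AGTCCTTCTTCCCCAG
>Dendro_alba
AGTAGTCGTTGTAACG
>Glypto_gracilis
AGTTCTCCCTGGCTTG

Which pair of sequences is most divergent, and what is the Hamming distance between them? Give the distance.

Pairwise Hamming distances:
  Junco_vulgaris vs Calli_elegans: 3
  Junco_vulgaris vs Ficto_montana: 2
  Junco_vulgaris vs Dendro_alba: 8
  Junco_vulgaris vs Glypto_gracilis: 5
  Calli_elegans vs Ficto_montana: 5
  Calli_elegans vs Dendro_alba: 8
  Calli_elegans vs Glypto_gracilis: 7
  Ficto_montana vs Dendro_alba: 9
  Ficto_montana vs Glypto_gracilis: 7
  Dendro_alba vs Glypto_gracilis: 8
The largest is 9, between Ficto_montana and Dendro_alba.

9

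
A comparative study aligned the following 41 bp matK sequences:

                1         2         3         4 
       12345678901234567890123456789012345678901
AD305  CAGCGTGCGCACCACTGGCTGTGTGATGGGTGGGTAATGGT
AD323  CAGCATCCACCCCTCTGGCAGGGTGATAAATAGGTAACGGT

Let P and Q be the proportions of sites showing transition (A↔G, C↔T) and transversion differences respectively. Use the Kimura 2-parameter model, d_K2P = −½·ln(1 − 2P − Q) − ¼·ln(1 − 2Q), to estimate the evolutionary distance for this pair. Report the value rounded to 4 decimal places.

Differing sites — 5:G/A (Ti); 7:G/C (Tv); 9:G/A (Ti); 11:A/C (Tv); 14:A/T (Tv); 20:T/A (Tv); 22:T/G (Tv); 28:G/A (Ti); 29:G/A (Ti); 30:G/A (Ti); 32:G/A (Ti); 38:T/C (Ti).
Of the 12 differences, 7 transitions and 5 transversions over 41 sites: P = 7/41 = 0.170732, Q = 5/41 = 0.121951.
d = −0.5·ln(0.536585) − 0.25·ln(0.756098) = −0.5·(-0.622530) − 0.25·(-0.279584) = 0.3812.

0.3812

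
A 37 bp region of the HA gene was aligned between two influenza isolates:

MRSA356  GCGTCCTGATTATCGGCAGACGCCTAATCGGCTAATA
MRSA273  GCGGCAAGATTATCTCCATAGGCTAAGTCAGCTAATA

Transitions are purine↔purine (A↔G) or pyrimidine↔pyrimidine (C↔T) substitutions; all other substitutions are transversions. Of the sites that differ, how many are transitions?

Differing sites — 4:T/G (Tv); 6:C/A (Tv); 7:T/A (Tv); 15:G/T (Tv); 16:G/C (Tv); 19:G/T (Tv); 21:C/G (Tv); 24:C/T (Ti); 25:T/A (Tv); 27:A/G (Ti); 30:G/A (Ti).
Of the 11 differences, 3 transitions and 8 transversions, so the answer is 3.

3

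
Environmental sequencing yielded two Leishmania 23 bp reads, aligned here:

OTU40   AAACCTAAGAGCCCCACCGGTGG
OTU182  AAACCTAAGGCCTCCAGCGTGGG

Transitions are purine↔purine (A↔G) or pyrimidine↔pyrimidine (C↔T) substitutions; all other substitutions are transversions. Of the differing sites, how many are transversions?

4

The sequences differ at positions 10 (A/G, transition), 11 (G/C, transversion), 13 (C/T, transition), 17 (C/G, transversion), 20 (G/T, transversion), 21 (T/G, transversion).
Of the 6 differences, 2 transitions and 4 transversions, so the answer is 4.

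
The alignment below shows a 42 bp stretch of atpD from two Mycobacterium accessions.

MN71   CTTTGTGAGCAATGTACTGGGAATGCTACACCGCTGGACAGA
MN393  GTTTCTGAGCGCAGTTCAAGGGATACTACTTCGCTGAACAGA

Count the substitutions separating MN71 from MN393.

13

Differing sites — 1:C/G; 5:G/C; 11:A/G; 12:A/C; 13:T/A; 16:A/T; 18:T/A; 19:G/A; 22:A/G; 25:G/A; 30:A/T; 31:C/T; 37:G/A.
That gives 13 mismatches out of 42 aligned sites, so the Hamming distance is 13.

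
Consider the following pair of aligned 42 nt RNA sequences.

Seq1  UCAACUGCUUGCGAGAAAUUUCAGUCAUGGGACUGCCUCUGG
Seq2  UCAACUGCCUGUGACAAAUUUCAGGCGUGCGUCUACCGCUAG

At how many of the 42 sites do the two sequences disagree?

Mismatches occur at site 9 (U→C), site 12 (C→U), site 15 (G→C), site 25 (U→G), site 27 (A→G), site 30 (G→C), site 32 (A→U), site 35 (G→A), site 38 (U→G), site 41 (G→A).
That gives 10 mismatches out of 42 aligned sites, so the Hamming distance is 10.

10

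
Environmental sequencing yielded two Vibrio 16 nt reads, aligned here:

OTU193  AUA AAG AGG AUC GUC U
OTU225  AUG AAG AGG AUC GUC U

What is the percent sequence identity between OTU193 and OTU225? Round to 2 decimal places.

A single mismatch occurs at site 3 (A→G).
15 of the 16 sites match, so the percent identity is 15/16 × 100 = 93.75%.

93.75%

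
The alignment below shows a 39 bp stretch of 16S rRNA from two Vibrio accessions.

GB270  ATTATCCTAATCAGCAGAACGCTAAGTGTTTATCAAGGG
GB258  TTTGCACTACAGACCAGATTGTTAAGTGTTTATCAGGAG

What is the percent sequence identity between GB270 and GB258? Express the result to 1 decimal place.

66.7%

Mismatches occur at site 1 (A/T), site 4 (A/G), site 5 (T/C), site 6 (C/A), site 10 (A/C), site 11 (T/A), site 12 (C/G), site 14 (G/C), site 19 (A/T), site 20 (C/T), site 22 (C/T), site 36 (A/G), site 38 (G/A).
26 of the 39 sites match, so the percent identity is 26/39 × 100 = 66.7%.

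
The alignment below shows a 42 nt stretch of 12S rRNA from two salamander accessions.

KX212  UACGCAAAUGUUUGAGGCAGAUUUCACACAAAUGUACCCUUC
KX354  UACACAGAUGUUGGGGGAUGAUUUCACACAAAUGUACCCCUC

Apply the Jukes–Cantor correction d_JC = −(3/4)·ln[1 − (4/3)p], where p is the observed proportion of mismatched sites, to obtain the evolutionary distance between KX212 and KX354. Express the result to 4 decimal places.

0.1885

Differing sites — 4:G/A; 7:A/G; 13:U/G; 15:A/G; 18:C/A; 19:A/U; 40:U/C.
p = 7/42 = 0.166667.
d = −0.75 · ln(1 − (4/3)·0.166667) = −0.75 · ln(0.777777) = −0.75 · (-0.251315) = 0.1885.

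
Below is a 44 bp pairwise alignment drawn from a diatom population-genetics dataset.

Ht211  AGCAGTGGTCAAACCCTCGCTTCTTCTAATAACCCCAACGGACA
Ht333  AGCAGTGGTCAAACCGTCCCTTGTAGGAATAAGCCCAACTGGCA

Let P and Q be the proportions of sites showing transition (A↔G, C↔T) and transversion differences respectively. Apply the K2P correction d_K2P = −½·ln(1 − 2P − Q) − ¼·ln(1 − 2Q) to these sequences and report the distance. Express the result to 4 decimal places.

0.2419

Differing sites — 16:C/G (Tv); 19:G/C (Tv); 23:C/G (Tv); 25:T/A (Tv); 26:C/G (Tv); 27:T/G (Tv); 33:C/G (Tv); 40:G/T (Tv); 42:A/G (Ti).
Of the 9 differences, 1 transition and 8 transversions over 44 sites: P = 1/44 = 0.022727, Q = 8/44 = 0.181818.
d = −0.5·ln(0.772728) − 0.25·ln(0.636364) = −0.5·(-0.257828) − 0.25·(-0.451985) = 0.2419.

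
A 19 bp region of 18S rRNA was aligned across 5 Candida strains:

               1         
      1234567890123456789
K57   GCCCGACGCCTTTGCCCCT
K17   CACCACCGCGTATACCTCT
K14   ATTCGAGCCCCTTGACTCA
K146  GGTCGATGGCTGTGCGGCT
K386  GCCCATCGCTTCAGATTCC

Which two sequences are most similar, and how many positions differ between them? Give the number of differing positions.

7

Pairwise Hamming distances:
  K57 vs K17: 8
  K57 vs K14: 9
  K57 vs K146: 7
  K57 vs K386: 9
  K17 vs K14: 13
  K17 vs K146: 12
  K17 vs K386: 10
  K14 vs K146: 11
  K14 vs K386: 13
  K146 vs K386: 13
The smallest is 7, between K57 and K146.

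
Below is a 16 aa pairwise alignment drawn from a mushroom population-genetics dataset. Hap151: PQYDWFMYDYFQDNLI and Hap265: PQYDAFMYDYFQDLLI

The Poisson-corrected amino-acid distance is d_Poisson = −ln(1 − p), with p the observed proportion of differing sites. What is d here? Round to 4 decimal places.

0.1335

The sequences differ at positions 5 (W/A), 14 (N/L).
p = 2/16 = 0.125000.
d = −ln(1 − 0.125000) = −ln(0.875000) = 0.1335.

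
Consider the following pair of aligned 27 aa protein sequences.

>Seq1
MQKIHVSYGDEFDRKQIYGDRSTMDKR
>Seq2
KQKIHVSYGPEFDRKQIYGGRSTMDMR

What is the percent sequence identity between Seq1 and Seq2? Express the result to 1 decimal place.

85.2%

Differing sites — 1:M/K; 10:D/P; 20:D/G; 26:K/M.
23 of the 27 sites match, so the percent identity is 23/27 × 100 = 85.2%.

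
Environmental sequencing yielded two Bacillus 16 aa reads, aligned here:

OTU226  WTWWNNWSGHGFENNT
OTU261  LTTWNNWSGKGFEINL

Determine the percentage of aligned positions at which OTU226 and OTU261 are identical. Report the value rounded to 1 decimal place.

68.8%

The sequences differ at positions 1 (W/L), 3 (W/T), 10 (H/K), 14 (N/I), 16 (T/L).
11 of the 16 sites match, so the percent identity is 11/16 × 100 = 68.8%.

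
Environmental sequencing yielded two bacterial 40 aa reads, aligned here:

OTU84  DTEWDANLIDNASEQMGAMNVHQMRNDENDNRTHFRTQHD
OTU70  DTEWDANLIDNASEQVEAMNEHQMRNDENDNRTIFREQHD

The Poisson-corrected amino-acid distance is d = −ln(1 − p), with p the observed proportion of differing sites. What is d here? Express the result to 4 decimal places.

Differing sites — 16:M/V; 17:G/E; 21:V/E; 34:H/I; 37:T/E.
p = 5/40 = 0.125000.
d = −ln(1 − 0.125000) = −ln(0.875000) = 0.1335.

0.1335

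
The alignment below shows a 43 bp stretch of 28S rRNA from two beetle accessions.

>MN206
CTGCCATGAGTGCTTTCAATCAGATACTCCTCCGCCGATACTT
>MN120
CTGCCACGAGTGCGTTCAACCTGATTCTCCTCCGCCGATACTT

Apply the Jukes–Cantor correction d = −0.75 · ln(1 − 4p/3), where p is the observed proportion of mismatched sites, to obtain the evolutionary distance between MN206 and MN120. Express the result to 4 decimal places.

The sequences differ at positions 7 (T/C), 14 (T/G), 20 (T/C), 22 (A/T), 26 (A/T).
p = 5/43 = 0.116279.
d = −0.75 · ln(1 − (4/3)·0.116279) = −0.75 · ln(0.844961) = −0.75 · (-0.168465) = 0.1263.

0.1263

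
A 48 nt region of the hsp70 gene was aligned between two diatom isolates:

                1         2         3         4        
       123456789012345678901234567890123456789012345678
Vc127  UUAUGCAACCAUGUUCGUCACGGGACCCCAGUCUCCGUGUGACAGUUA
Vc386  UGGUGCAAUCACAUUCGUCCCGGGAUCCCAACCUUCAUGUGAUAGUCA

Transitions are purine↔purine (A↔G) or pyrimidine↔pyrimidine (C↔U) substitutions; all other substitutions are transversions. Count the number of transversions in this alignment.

2

Differing sites — 2:U/G (Tv); 3:A/G (Ti); 9:C/U (Ti); 12:U/C (Ti); 13:G/A (Ti); 20:A/C (Tv); 26:C/U (Ti); 31:G/A (Ti); 32:U/C (Ti); 35:C/U (Ti); 37:G/A (Ti); 43:C/U (Ti); 47:U/C (Ti).
Of the 13 differences, 11 transitions and 2 transversions, so the answer is 2.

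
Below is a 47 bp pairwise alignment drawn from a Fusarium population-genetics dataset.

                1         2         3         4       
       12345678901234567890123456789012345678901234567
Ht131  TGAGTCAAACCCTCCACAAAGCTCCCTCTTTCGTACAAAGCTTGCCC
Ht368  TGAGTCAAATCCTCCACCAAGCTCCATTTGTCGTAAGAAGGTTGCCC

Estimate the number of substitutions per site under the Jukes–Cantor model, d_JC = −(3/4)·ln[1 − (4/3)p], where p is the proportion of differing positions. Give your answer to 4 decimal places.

0.1931

Mismatches occur at site 10 (C/T), site 18 (A/C), site 26 (C/A), site 28 (C/T), site 30 (T/G), site 36 (C/A), site 37 (A/G), site 41 (C/G).
p = 8/47 = 0.170213.
d = −0.75 · ln(1 − (4/3)·0.170213) = −0.75 · ln(0.773049) = −0.75 · (-0.257413) = 0.1931.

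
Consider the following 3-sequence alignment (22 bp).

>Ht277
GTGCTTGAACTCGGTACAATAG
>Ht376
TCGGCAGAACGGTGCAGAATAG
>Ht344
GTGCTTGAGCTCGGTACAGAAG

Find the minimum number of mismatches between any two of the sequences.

3

Pairwise Hamming distances:
  Ht277 vs Ht376: 10
  Ht277 vs Ht344: 3
  Ht376 vs Ht344: 13
The smallest is 3, between Ht277 and Ht344.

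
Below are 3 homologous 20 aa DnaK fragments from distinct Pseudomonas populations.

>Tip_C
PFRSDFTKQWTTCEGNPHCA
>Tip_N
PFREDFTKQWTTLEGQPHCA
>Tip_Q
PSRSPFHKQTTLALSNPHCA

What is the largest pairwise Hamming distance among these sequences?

10

Pairwise Hamming distances:
  Tip_C vs Tip_N: 3
  Tip_C vs Tip_Q: 8
  Tip_N vs Tip_Q: 10
The largest is 10, between Tip_N and Tip_Q.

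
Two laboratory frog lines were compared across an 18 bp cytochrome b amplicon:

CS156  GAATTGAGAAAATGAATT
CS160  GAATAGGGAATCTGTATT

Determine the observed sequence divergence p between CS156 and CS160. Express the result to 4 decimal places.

0.2778

The sequences differ at positions 5 (T/A), 7 (A/G), 11 (A/T), 12 (A/C), 15 (A/T).
There are 5 differences over 18 sites, so p = 5/18 = 0.2778.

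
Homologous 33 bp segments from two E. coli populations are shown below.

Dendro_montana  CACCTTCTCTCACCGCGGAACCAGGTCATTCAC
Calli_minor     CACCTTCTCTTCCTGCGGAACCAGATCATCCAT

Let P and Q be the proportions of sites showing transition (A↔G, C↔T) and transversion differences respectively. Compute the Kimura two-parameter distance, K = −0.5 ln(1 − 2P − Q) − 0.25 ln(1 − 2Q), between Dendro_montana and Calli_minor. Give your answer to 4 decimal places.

0.2184

The sequences differ at positions 11 (C/T, transition), 12 (A/C, transversion), 14 (C/T, transition), 25 (G/A, transition), 30 (T/C, transition), 33 (C/T, transition).
Of the 6 differences, 5 transitions and 1 transversion over 33 sites: P = 5/33 = 0.151515, Q = 1/33 = 0.030303.
d = −0.5·ln(0.666667) − 0.25·ln(0.939394) = −0.5·(-0.405465) − 0.25·(-0.062520) = 0.2184.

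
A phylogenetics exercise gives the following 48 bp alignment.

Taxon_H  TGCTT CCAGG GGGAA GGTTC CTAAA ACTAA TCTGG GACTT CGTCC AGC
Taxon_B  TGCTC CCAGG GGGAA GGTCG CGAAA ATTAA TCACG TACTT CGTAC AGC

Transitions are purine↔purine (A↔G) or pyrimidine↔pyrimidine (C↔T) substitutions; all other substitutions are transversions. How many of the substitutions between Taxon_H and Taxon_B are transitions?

3

Differing sites — 5:T/C (Ti); 19:T/C (Ti); 20:C/G (Tv); 22:T/G (Tv); 27:C/T (Ti); 33:T/A (Tv); 34:G/C (Tv); 36:G/T (Tv); 44:C/A (Tv).
Of the 9 differences, 3 transitions and 6 transversions, so the answer is 3.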